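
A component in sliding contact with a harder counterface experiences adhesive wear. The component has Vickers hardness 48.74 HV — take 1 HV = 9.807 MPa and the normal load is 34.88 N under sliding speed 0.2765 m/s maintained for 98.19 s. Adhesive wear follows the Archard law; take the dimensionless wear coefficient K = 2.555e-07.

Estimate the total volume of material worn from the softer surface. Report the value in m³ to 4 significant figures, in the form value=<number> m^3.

The intermediates appear rounded; all working math holds exact precision — rounded just once to four significant figures.
Convert: Total distance L = v·t = 0.2765 m/s × 98.19 s = 27.15 m.
Convert: Hardness H = 48.74 HV × 9.807 MPa/HV = 478.0 MPa = 4.780e+08 Pa.
As SI base values: W = 34.88 N, H = 4.780e+08 Pa, K = 2.555e-07.
Archard volume V = K·W·L/H = 2.555e-07 · 34.88 · 27.15 / 4.780e+08 = 5.062e-13 m³.

value=5.062e-13 m^3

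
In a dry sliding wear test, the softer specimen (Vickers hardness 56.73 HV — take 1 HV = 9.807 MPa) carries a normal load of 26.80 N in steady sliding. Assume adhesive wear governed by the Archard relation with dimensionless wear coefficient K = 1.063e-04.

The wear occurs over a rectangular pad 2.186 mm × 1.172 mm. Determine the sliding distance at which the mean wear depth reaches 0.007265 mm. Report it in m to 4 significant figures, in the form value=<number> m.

value=3.635 m

All arithmetic keeps exact precision — intermediates are printed rounded. Rounded just once, at 4 significant figures.
Hardness H = 56.73 HV × 9.807 MPa/HV = 556.4 MPa = 5.564e+08 Pa.
Pad sides 2.186 mm × 1.172 mm = 0.002186 m × 0.001172 m. Contact area A = 0.002186 m × 0.001172 m = 2.562e-06 m².
Depth limit h_lim = 0.007265 mm = 7.265e-06 m.
As SI base values: W = 26.80 N, H = 5.564e+08 Pa, K = 1.063e-04.
Permissible volume V_lim = h_lim·A = 7.265e-06 · 2.562e-06 = 1.861e-11 m³.
Life L = V_lim·H/(K·W) = 1.861e-11 · 5.564e+08 / (1.063e-04 · 26.80) = 3.635 m.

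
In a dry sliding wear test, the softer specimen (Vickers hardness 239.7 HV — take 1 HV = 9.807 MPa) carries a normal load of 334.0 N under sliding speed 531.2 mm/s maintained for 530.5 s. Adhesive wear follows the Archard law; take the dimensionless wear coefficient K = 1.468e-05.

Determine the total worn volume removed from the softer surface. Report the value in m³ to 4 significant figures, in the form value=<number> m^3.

Quoted intermediates are rounded, and all working math runs at exact precision — rounded once at the end to 4 significant digits.
Convert: Sliding speed v = 531.2 mm/s = 0.5312 m/s. Path length L = v·t = 0.5312 m/s × 530.5 s = 281.8 m.
Convert: Hardness H = 239.7 HV × 9.807 MPa/HV = 2351 MPa = 2.351e+09 Pa.
In SI base units, W = 334.0 N, H = 2.351e+09 Pa, K = 1.468e-05.
By Archard's law, V = K·W·L/H = 1.468e-05 · 334.0 · 281.8 / 2.351e+09 = 5.878e-10 m³.

value=5.878e-10 m^3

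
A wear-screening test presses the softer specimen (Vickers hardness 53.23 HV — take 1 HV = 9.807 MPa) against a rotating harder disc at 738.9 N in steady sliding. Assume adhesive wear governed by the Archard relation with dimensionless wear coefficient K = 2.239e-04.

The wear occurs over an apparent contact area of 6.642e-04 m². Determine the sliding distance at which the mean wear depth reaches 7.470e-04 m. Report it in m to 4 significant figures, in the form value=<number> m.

value=1566 m

Shown intermediates are rounded. Every step maintains full precision. Rounded just once: 4 significant figures.
Hardness H = 53.23 HV × 9.807 MPa/HV = 522.0 MPa = 5.220e+08 Pa.
Expressed in SI base units: W = 738.9 N, H = 5.220e+08 Pa, K = 2.239e-04.
Volume at the limit: V_lim = h_lim·A = 7.470e-04 · 6.642e-04 = 4.962e-07 m³.
Thus life L = V_lim·H/(K·W) = 4.962e-07 · 5.220e+08 / (2.239e-04 · 738.9) = 1566 m.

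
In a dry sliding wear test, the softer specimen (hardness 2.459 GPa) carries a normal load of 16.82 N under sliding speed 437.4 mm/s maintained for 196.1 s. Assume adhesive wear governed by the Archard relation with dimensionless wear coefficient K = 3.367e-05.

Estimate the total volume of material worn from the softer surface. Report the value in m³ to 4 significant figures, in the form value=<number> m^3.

The algebra runs at full precision. Intermediate values are displayed rounded. Rounded just once, at four significant figures.
Convert: Sliding speed v = 437.4 mm/s = 0.4374 m/s. Total distance L = v·t = 0.4374 m/s × 196.1 s = 85.77 m.
Convert: Hardness H = 2.459 GPa = 2.459e+09 Pa.
Collected in SI base units: W = 16.82 N, H = 2.459e+09 Pa, K = 3.367e-05.
The Archard volume V = K·W·L/H = 3.367e-05 · 16.82 · 85.77 / 2.459e+09 = 1.975e-11 m³.

value=1.975e-11 m^3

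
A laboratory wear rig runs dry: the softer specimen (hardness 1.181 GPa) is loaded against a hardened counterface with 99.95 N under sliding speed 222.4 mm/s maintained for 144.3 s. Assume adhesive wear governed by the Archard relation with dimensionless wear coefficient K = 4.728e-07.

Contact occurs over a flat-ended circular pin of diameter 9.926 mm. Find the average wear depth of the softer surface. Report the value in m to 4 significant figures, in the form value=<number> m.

Intermediates are printed rounded — all working math maintains full float precision, and one last rounding, at four significant digits.
Convert: Sliding speed v = 222.4 mm/s = 0.2224 m/s. Distance L = v·t = 0.2224 m/s × 144.3 s = 32.09 m.
Convert: Hardness H = 1.181 GPa = 1.181e+09 Pa.
Convert: Pin diameter d = 9.926 mm = 0.009926 m. Contact area A = π·d²/4 = π·(0.009926 m)²/4 = 7.738e-05 m².
SI base units throughout: W = 99.95 N, H = 1.181e+09 Pa, K = 4.728e-07.
By Archard's law, V = K·W·L/H = 4.728e-07 · 99.95 · 32.09 / 1.181e+09 = 1.284e-12 m³.
Wear depth h = V/A = 1.284e-12 / 7.738e-05 = 1.659e-08 m.

value=1.659e-08 m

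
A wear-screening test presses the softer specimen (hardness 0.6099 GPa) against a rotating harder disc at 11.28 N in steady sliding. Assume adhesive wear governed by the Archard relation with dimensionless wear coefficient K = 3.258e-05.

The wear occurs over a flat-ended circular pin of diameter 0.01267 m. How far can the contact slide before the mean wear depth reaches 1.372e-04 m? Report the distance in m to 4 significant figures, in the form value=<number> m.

Intermediate values are displayed rounded. Each operation maintains exact precision, and one final rounding: 4 significant figures.
Convert: Hardness H = 0.6099 GPa = 6.099e+08 Pa.
Convert: Contact area A = π·d²/4 = π·(0.01267 m)²/4 = 1.261e-04 m².
Working in SI base units: W = 11.28 N, H = 6.099e+08 Pa, K = 3.258e-05.
Volume at the limit: V_lim = h_lim·A = 1.372e-04 · 1.261e-04 = 1.730e-08 m³.
Inverting, life L = V_lim·H/(K·W) = 1.730e-08 · 6.099e+08 / (3.258e-05 · 11.28) = 2.871e+04 m.

value=2.871e+04 m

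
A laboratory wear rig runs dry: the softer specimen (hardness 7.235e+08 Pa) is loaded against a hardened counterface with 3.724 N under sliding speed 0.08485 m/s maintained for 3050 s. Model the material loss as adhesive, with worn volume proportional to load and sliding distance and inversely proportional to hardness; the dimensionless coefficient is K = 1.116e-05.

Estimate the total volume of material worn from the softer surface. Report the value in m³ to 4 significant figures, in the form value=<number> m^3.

value=1.487e-11 m^3

The intermediates appear rounded, and all arithmetic keeps full float precision, and a single final rounding, at 4 significant digits.
Sliding distance L = v·t = 0.08485 m/s × 3050 s = 258.8 m.
Restated in SI base units: W = 3.724 N, H = 7.235e+08 Pa, K = 1.116e-05.
Archard relation: V = K·W·L/H = 1.116e-05 · 3.724 · 258.8 / 7.235e+08 = 1.487e-11 m³.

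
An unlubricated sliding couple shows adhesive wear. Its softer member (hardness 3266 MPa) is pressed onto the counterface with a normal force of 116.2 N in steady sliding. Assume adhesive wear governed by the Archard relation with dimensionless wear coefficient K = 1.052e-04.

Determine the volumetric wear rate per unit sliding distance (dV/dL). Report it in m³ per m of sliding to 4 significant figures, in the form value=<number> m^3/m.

value=3.743e-12 m^3/m

Intermediate values are displayed rounded, and all arithmetic carries exact precision, and one final rounding: four significant figures.
Convert: Hardness H = 3266 MPa = 3.266e+09 Pa.
Working in SI base units: W = 116.2 N, H = 3.266e+09 Pa, K = 1.052e-04.
Wear rate dV/dL = K·W/H (independent of L): 1.052e-04 · 116.2 / 3.266e+09 = 3.743e-12 m³/m.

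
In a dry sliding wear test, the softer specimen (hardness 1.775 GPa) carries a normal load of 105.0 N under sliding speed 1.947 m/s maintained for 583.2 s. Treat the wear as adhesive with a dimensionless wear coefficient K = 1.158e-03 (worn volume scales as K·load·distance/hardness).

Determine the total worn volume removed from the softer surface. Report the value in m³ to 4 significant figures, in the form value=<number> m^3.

value=7.778e-08 m^3

Every step holds full precision, and shown intermediates are rounded; rounded just once to 4 significant digits.
Convert: Path length L = v·t = 1.947 m/s × 583.2 s = 1135 m.
Convert: Hardness H = 1.775 GPa = 1.775e+09 Pa.
Working in SI base units: W = 105.0 N, H = 1.775e+09 Pa, K = 1.158e-03.
The Archard volume V = K·W·L/H = 1.158e-03 · 105.0 · 1135 / 1.775e+09 = 7.778e-08 m³.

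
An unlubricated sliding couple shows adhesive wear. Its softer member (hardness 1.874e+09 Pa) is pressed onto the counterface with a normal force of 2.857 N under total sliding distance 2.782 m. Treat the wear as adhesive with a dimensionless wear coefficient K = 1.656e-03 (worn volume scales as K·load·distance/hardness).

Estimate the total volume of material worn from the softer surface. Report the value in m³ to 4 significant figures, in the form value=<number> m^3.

value=7.024e-12 m^3

Intermediates appear rounded. The algebra runs at full float precision. Rounded just once: 4 significant digits.
As SI base values: W = 2.857 N, H = 1.874e+09 Pa, K = 1.656e-03.
Archard volume V = K·W·L/H = 1.656e-03 · 2.857 · 2.782 / 1.874e+09 = 7.024e-12 m³.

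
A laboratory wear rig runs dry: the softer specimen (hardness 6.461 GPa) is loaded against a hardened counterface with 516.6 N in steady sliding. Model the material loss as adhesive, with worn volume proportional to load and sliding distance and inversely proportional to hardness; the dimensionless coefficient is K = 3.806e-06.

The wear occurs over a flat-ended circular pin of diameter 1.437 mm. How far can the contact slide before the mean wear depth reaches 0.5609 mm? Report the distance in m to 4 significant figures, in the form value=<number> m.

value=2989 m

Quoted intermediates are rounded — the computation holds exact precision; rounded just once, at four significant digits.
Convert: Hardness H = 6.461 GPa = 6.461e+09 Pa.
Convert: Pin diameter d = 1.437 mm = 0.001437 m. Contact area A = π·d²/4 = π·(0.001437 m)²/4 = 1.622e-06 m².
Convert: Depth limit h_lim = 0.5609 mm = 5.609e-04 m.
As SI base values: W = 516.6 N, H = 6.461e+09 Pa, K = 3.806e-06.
Allowed volume V_lim = h_lim·A = 5.609e-04 · 1.622e-06 = 9.097e-10 m³.
So the life L = V_lim·H/(K·W) = 9.097e-10 · 6.461e+09 / (3.806e-06 · 516.6) = 2989 m.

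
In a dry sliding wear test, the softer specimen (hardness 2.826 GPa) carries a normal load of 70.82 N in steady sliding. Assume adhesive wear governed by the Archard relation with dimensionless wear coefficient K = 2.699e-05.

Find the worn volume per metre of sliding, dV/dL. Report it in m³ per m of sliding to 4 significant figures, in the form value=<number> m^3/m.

The computation runs at full float precision. Intermediate values are printed rounded; rounded just once: four significant digits.
Hardness H = 2.826 GPa = 2.826e+09 Pa.
In SI base units: W = 70.82 N, H = 2.826e+09 Pa, K = 2.699e-05.
Wear rate dV/dL = K·W/H, so: 2.699e-05 · 70.82 / 2.826e+09 = 6.764e-13 m³/m.

value=6.764e-13 m^3/m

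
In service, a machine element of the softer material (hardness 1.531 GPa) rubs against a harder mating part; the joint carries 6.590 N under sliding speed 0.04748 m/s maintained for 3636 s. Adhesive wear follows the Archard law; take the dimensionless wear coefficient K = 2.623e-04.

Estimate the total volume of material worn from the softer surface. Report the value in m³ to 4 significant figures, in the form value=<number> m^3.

The intermediates are shown rounded. All arithmetic carries full precision, and rounded just once to 4 significant digits.
Path length L = v·t = 0.04748 m/s × 3636 s = 172.6 m.
Hardness H = 1.531 GPa = 1.531e+09 Pa.
As SI base values: W = 6.590 N, H = 1.531e+09 Pa, K = 2.623e-04.
Worn volume V = K·W·L/H = 2.623e-04 · 6.590 · 172.6 / 1.531e+09 = 1.949e-10 m³.

value=1.949e-10 m^3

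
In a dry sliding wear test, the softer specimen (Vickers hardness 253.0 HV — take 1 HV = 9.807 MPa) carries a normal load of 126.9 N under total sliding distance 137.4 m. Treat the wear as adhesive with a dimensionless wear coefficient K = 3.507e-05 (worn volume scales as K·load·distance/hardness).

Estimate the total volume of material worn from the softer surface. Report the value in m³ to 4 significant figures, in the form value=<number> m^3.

Every step keeps full precision, and intermediate values appear rounded. Rounded once at the end to four significant figures.
Convert: Hardness H = 253.0 HV × 9.807 MPa/HV = 2481 MPa = 2.481e+09 Pa.
In SI base units, W = 126.9 N, H = 2.481e+09 Pa, K = 3.507e-05.
Archard relation: V = K·W·L/H = 3.507e-05 · 126.9 · 137.4 / 2.481e+09 = 2.464e-10 m³.

value=2.464e-10 m^3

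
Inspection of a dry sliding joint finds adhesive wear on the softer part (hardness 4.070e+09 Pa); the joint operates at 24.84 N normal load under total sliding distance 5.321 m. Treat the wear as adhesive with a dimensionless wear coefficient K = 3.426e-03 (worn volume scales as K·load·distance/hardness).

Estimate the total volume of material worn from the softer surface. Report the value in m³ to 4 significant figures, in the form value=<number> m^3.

value=1.113e-10 m^3

The intermediates are shown rounded; every step keeps exact precision. Rounded just once to 4 significant figures.
Collected in SI base units: W = 24.84 N, H = 4.070e+09 Pa, K = 3.426e-03.
Archard volume V = K·W·L/H = 3.426e-03 · 24.84 · 5.321 / 4.070e+09 = 1.113e-10 m³.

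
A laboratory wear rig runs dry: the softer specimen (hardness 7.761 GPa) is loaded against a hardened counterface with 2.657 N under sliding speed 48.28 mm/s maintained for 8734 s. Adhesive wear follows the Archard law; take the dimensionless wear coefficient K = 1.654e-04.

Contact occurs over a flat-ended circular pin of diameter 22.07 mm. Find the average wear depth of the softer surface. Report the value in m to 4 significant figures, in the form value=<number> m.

Intermediates are shown rounded. The computation maintains exact precision; rounded just once to four significant digits.
Convert: Sliding speed v = 48.28 mm/s = 0.04828 m/s. Total distance L = v·t = 0.04828 m/s × 8734 s = 421.7 m.
Convert: Hardness H = 7.761 GPa = 7.761e+09 Pa.
Convert: Pin diameter d = 22.07 mm = 0.02207 m. Contact area A = π·d²/4 = π·(0.02207 m)²/4 = 3.826e-04 m².
Collected in SI base units: W = 2.657 N, H = 7.761e+09 Pa, K = 1.654e-04.
Archard relation: V = K·W·L/H = 1.654e-04 · 2.657 · 421.7 / 7.761e+09 = 2.388e-11 m³.
Wear depth h = V/A = 2.388e-11 / 3.826e-04 = 6.242e-08 m.

value=6.242e-08 m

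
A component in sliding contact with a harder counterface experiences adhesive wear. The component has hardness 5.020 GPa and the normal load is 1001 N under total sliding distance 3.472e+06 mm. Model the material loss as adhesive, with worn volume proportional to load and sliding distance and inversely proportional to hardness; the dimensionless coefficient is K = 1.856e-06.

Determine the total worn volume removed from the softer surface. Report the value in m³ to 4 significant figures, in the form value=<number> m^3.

value=1.285e-09 m^3

Displayed values are rounded, and all arithmetic maintains full precision; a single final rounding: 4 significant digits.
Convert: Total distance L = 3.472e+06 mm = 3472 m.
Convert: Hardness H = 5.020 GPa = 5.020e+09 Pa.
Collected in SI base units: W = 1001 N, H = 5.020e+09 Pa, K = 1.856e-06.
Volume removed: V = K·W·L/H = 1.856e-06 · 1001 · 3472 / 5.020e+09 = 1.285e-09 m³.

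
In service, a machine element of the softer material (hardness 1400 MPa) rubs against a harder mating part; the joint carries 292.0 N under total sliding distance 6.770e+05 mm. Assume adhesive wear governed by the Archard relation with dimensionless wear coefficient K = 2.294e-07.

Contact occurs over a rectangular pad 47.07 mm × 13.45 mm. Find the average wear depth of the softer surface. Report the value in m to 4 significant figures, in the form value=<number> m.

Each operation maintains full precision, and printed values are rounded; rounded just once, at four significant figures.
Distance L = 6.770e+05 mm = 677.0 m.
Hardness H = 1400 MPa = 1.400e+09 Pa.
Pad sides 47.07 mm × 13.45 mm = 0.04707 m × 0.01345 m. Contact area A = 0.04707 m × 0.01345 m = 6.331e-04 m².
Expressed in SI base units: W = 292.0 N, H = 1.400e+09 Pa, K = 2.294e-07.
Wear volume V = K·W·L/H = 2.294e-07 · 292.0 · 677.0 / 1.400e+09 = 3.239e-11 m³.
Mean wear depth h = V/A = 3.239e-11 / 6.331e-04 = 5.116e-08 m.

value=5.116e-08 m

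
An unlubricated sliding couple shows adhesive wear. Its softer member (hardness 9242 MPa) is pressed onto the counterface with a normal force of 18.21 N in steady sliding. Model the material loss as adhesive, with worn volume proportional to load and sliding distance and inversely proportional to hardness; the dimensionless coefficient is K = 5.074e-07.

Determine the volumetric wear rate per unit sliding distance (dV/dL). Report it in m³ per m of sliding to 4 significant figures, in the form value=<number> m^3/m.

value=9.998e-16 m^3/m

The computation holds exact precision — intermediate values are shown rounded; a lone final rounding, at 4 significant digits.
Convert: Hardness H = 9242 MPa = 9.242e+09 Pa.
In SI base units, W = 18.21 N, H = 9.242e+09 Pa, K = 5.074e-07.
Sliding wear rate dV/dL = K·W/H (independent of L): 5.074e-07 · 18.21 / 9.242e+09 = 9.998e-16 m³/m.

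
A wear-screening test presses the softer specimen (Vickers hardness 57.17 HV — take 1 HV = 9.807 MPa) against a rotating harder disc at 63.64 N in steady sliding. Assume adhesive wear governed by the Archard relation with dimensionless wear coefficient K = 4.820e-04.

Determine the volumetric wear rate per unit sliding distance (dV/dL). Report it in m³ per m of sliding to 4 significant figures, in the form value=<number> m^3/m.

value=5.471e-11 m^3/m

The intermediates are displayed rounded. The algebra keeps full precision, and a lone final rounding to four significant figures.
Hardness H = 57.17 HV × 9.807 MPa/HV = 560.7 MPa = 5.607e+08 Pa.
Restated in SI base units: W = 63.64 N, H = 5.607e+08 Pa, K = 4.820e-04.
The wear rate dV/dL = K·W/H, so: 4.820e-04 · 63.64 / 5.607e+08 = 5.471e-11 m³/m.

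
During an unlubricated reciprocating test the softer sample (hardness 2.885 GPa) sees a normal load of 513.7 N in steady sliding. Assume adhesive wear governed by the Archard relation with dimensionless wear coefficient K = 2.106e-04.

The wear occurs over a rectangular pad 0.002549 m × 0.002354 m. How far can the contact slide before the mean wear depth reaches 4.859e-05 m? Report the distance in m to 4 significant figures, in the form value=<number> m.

value=7.775 m

Every step maintains exact precision — shown intermediates are rounded. Rounded once at the end: four significant figures.
Hardness H = 2.885 GPa = 2.885e+09 Pa.
Contact area A = 0.002549 m × 0.002354 m = 6.000e-06 m².
SI base units throughout: W = 513.7 N, H = 2.885e+09 Pa, K = 2.106e-04.
Wearable volume V_lim = h_lim·A = 4.859e-05 · 6.000e-06 = 2.916e-10 m³.
Life L = V_lim·H/(K·W) = 2.916e-10 · 2.885e+09 / (2.106e-04 · 513.7) = 7.775 m.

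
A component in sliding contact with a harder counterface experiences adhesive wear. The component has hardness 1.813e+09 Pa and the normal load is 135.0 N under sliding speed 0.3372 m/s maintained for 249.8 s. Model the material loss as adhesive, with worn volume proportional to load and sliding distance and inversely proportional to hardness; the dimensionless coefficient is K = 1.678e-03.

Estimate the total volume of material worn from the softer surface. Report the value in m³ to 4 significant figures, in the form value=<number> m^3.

value=1.052e-08 m^3

Intermediates are printed rounded, and each operation maintains exact precision; rounded just once to 4 significant figures.
Convert: Distance covered L = v·t = 0.3372 m/s × 249.8 s = 84.23 m.
As SI base values: W = 135.0 N, H = 1.813e+09 Pa, K = 1.678e-03.
By Archard's law, V = K·W·L/H = 1.678e-03 · 135.0 · 84.23 / 1.813e+09 = 1.052e-08 m³.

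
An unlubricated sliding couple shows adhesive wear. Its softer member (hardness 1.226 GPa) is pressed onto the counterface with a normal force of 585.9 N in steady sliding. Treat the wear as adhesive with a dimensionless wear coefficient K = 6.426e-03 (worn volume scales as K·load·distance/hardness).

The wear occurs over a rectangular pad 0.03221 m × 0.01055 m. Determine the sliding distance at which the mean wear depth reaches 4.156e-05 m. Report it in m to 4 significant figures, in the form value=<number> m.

All arithmetic holds full precision, and intermediates are displayed rounded — one final rounding, at four significant digits.
Convert: Hardness H = 1.226 GPa = 1.226e+09 Pa.
Convert: Contact area A = 0.03221 m × 0.01055 m = 3.398e-04 m².
Collected in SI base units: W = 585.9 N, H = 1.226e+09 Pa, K = 6.426e-03.
Limit volume V_lim = h_lim·A = 4.156e-05 · 3.398e-04 = 1.412e-08 m³.
Inverting, life L = V_lim·H/(K·W) = 1.412e-08 · 1.226e+09 / (6.426e-03 · 585.9) = 4.599 m.

value=4.599 m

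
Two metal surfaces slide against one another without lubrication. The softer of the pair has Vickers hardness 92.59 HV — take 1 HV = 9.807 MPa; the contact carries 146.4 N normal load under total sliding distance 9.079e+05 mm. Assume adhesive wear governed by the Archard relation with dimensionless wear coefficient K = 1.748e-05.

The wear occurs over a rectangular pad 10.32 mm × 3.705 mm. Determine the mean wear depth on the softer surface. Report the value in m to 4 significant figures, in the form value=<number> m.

value=6.692e-05 m

All working math holds full precision — printed values are rounded. Rounded once at the end, at four significant digits.
Total distance L = 9.079e+05 mm = 907.9 m.
Hardness H = 92.59 HV × 9.807 MPa/HV = 908.0 MPa = 9.080e+08 Pa.
Pad sides 10.32 mm × 3.705 mm = 0.01032 m × 0.003705 m. Contact area A = 0.01032 m × 0.003705 m = 3.824e-05 m².
Working in SI base units: W = 146.4 N, H = 9.080e+08 Pa, K = 1.748e-05.
Archard relation: V = K·W·L/H = 1.748e-05 · 146.4 · 907.9 / 9.080e+08 = 2.559e-09 m³.
Wear depth h = V/A = 2.559e-09 / 3.824e-05 = 6.692e-05 m.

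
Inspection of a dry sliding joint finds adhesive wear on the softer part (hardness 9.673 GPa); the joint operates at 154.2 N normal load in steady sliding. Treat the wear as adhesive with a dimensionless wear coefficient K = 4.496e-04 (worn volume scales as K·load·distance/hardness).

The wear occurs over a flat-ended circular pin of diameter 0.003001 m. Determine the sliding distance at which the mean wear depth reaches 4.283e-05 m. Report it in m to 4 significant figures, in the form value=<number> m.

value=42.27 m

The computation carries full float precision, and intermediate values appear rounded; a single final rounding, at four significant digits.
Convert: Hardness H = 9.673 GPa = 9.673e+09 Pa.
Convert: Contact area A = π·d²/4 = π·(0.003001 m)²/4 = 7.073e-06 m².
Restated in SI base units: W = 154.2 N, H = 9.673e+09 Pa, K = 4.496e-04.
Wearable volume V_lim = h_lim·A = 4.283e-05 · 7.073e-06 = 3.029e-10 m³.
Sliding life L = V_lim·H/(K·W) = 3.029e-10 · 9.673e+09 / (4.496e-04 · 154.2) = 42.27 m.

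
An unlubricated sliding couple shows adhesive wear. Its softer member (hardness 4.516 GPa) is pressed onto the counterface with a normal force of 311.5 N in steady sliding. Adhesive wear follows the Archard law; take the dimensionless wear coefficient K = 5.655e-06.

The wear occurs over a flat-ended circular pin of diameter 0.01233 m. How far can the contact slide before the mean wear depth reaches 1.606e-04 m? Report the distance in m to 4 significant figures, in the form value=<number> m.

value=4.916e+04 m

Printed values are rounded, and all arithmetic maintains exact precision, and a single final rounding: 4 significant digits.
Hardness H = 4.516 GPa = 4.516e+09 Pa.
Contact area A = π·d²/4 = π·(0.01233 m)²/4 = 1.194e-04 m².
As SI base values: W = 311.5 N, H = 4.516e+09 Pa, K = 5.655e-06.
At the depth limit, V_lim = h_lim·A = 1.606e-04 · 1.194e-04 = 1.918e-08 m³.
Thus life L = V_lim·H/(K·W) = 1.918e-08 · 4.516e+09 / (5.655e-06 · 311.5) = 4.916e+04 m.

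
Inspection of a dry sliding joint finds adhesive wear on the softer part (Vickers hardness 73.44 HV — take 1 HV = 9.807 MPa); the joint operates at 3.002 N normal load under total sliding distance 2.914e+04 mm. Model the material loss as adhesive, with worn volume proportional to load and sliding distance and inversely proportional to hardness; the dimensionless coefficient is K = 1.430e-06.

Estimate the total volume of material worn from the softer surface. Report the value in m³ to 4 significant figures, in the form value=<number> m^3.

The algebra maintains exact precision — intermediates are shown rounded; rounded just once, at four significant figures.
Convert: Distance L = 2.914e+04 mm = 29.14 m.
Convert: Hardness H = 73.44 HV × 9.807 MPa/HV = 720.2 MPa = 7.202e+08 Pa.
Expressed in SI base units: W = 3.002 N, H = 7.202e+08 Pa, K = 1.430e-06.
Archard volume V = K·W·L/H = 1.430e-06 · 3.002 · 29.14 / 7.202e+08 = 1.737e-13 m³.

value=1.737e-13 m^3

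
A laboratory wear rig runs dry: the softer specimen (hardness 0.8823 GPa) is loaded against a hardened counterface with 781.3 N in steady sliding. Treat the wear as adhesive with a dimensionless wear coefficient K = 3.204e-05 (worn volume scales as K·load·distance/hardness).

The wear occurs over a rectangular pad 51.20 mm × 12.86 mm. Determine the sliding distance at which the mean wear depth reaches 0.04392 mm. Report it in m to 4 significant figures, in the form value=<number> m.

Intermediate values are shown rounded; each operation carries full precision. Rounded just once to four significant digits.
Hardness H = 0.8823 GPa = 8.823e+08 Pa.
Pad sides 51.20 mm × 12.86 mm = 0.05120 m × 0.01286 m. Contact area A = 0.05120 m × 0.01286 m = 6.584e-04 m².
Depth limit h_lim = 0.04392 mm = 4.392e-05 m.
As SI base values: W = 781.3 N, H = 8.823e+08 Pa, K = 3.204e-05.
Volume at the limit: V_lim = h_lim·A = 4.392e-05 · 6.584e-04 = 2.892e-08 m³.
Inverting, life L = V_lim·H/(K·W) = 2.892e-08 · 8.823e+08 / (3.204e-05 · 781.3) = 1019 m.

value=1019 m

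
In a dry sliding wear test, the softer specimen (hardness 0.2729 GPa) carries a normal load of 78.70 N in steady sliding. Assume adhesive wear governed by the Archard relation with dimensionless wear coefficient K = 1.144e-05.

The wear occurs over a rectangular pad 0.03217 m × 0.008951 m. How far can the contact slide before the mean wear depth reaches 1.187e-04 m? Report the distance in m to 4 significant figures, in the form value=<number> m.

value=1.036e+04 m

Every step maintains full float precision, and displayed values are rounded, and a lone final rounding, at 4 significant digits.
Hardness H = 0.2729 GPa = 2.729e+08 Pa.
Contact area A = 0.03217 m × 0.008951 m = 2.880e-04 m².
In SI base units, W = 78.70 N, H = 2.729e+08 Pa, K = 1.144e-05.
Allowed volume V_lim = h_lim·A = 1.187e-04 · 2.880e-04 = 3.418e-08 m³.
Thus life L = V_lim·H/(K·W) = 3.418e-08 · 2.729e+08 / (1.144e-05 · 78.70) = 1.036e+04 m.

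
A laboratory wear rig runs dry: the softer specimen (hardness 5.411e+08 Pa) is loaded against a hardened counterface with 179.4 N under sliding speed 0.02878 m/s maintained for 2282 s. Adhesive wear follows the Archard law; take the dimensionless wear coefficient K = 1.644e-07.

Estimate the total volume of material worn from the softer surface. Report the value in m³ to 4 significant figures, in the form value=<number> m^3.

The intermediates appear rounded, and the computation maintains exact precision — rounded just once, at four significant digits.
Distance covered L = v·t = 0.02878 m/s × 2282 s = 65.68 m.
Expressed in SI base units: W = 179.4 N, H = 5.411e+08 Pa, K = 1.644e-07.
Volume removed: V = K·W·L/H = 1.644e-07 · 179.4 · 65.68 / 5.411e+08 = 3.580e-12 m³.

value=3.580e-12 m^3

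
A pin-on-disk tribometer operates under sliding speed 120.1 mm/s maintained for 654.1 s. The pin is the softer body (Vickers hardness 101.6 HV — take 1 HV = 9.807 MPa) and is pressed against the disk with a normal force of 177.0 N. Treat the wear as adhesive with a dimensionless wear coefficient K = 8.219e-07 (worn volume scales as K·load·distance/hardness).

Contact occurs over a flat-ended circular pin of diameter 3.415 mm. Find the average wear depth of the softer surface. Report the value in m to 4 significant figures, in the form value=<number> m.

value=1.252e-06 m

Quoted intermediates are rounded. All arithmetic runs at full precision — one final rounding: four significant digits.
Sliding speed v = 120.1 mm/s = 0.1201 m/s. Distance covered L = v·t = 0.1201 m/s × 654.1 s = 78.56 m.
Hardness H = 101.6 HV × 9.807 MPa/HV = 996.4 MPa = 9.964e+08 Pa.
Pin diameter d = 3.415 mm = 0.003415 m. Contact area A = π·d²/4 = π·(0.003415 m)²/4 = 9.159e-06 m².
Restated in SI base units: W = 177.0 N, H = 9.964e+08 Pa, K = 8.219e-07.
Volume removed: V = K·W·L/H = 8.219e-07 · 177.0 · 78.56 / 9.964e+08 = 1.147e-11 m³.
Depth of wear h = V/A = 1.147e-11 / 9.159e-06 = 1.252e-06 m.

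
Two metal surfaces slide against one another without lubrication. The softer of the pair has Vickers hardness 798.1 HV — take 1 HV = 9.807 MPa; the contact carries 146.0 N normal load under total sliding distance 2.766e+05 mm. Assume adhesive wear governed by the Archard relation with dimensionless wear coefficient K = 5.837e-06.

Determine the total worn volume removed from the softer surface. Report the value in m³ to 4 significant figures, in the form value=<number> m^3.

Intermediate values appear rounded — the computation keeps exact precision; one final rounding, at 4 significant digits.
Distance covered L = 2.766e+05 mm = 276.6 m.
Hardness H = 798.1 HV × 9.807 MPa/HV = 7827 MPa = 7.827e+09 Pa.
As SI base values: W = 146.0 N, H = 7.827e+09 Pa, K = 5.837e-06.
By Archard's law, V = K·W·L/H = 5.837e-06 · 146.0 · 276.6 / 7.827e+09 = 3.012e-11 m³.

value=3.012e-11 m^3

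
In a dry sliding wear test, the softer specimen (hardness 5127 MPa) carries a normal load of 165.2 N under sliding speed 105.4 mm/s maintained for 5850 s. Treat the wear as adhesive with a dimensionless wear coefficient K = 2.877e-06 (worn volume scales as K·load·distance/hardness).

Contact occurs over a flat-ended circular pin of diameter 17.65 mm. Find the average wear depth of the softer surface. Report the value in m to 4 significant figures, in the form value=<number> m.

All arithmetic maintains full precision; the intermediates are displayed rounded. Rounded just once, at four significant figures.
Sliding speed v = 105.4 mm/s = 0.1054 m/s. The distance L = v·t = 0.1054 m/s × 5850 s = 616.6 m.
Hardness H = 5127 MPa = 5.127e+09 Pa.
Pin diameter d = 17.65 mm = 0.01765 m. Contact area A = π·d²/4 = π·(0.01765 m)²/4 = 2.447e-04 m².
Restated in SI base units: W = 165.2 N, H = 5.127e+09 Pa, K = 2.877e-06.
Apply Archard: V = K·W·L/H = 2.877e-06 · 165.2 · 616.6 / 5.127e+09 = 5.716e-11 m³.
Average depth h = V/A = 5.716e-11 / 2.447e-04 = 2.336e-07 m.

value=2.336e-07 m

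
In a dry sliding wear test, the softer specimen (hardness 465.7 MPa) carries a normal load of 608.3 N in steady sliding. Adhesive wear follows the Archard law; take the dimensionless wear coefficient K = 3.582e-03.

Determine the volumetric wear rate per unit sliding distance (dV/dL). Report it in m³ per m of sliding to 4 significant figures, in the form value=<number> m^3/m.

Quoted intermediates are rounded — all arithmetic keeps exact precision. Rounded just once: four significant digits.
Convert: Hardness H = 465.7 MPa = 4.657e+08 Pa.
SI base units throughout: W = 608.3 N, H = 4.657e+08 Pa, K = 3.582e-03.
Sliding wear rate dV/dL = K·W/H — distance-free: 3.582e-03 · 608.3 / 4.657e+08 = 4.679e-09 m³/m.

value=4.679e-09 m^3/m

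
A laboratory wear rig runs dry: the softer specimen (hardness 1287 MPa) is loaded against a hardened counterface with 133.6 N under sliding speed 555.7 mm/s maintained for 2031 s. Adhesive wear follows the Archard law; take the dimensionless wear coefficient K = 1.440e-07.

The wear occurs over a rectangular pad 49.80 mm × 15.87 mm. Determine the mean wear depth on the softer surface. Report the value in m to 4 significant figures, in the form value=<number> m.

value=2.135e-08 m

The intermediates are displayed rounded. All arithmetic carries full float precision, and one last rounding, at 4 significant figures.
Convert: Sliding speed v = 555.7 mm/s = 0.5557 m/s. Total distance L = v·t = 0.5557 m/s × 2031 s = 1129 m.
Convert: Hardness H = 1287 MPa = 1.287e+09 Pa.
Convert: Pad sides 49.80 mm × 15.87 mm = 0.04980 m × 0.01587 m. Contact area A = 0.04980 m × 0.01587 m = 7.903e-04 m².
In SI base units: W = 133.6 N, H = 1.287e+09 Pa, K = 1.440e-07.
Worn volume V = K·W·L/H = 1.440e-07 · 133.6 · 1129 / 1.287e+09 = 1.687e-11 m³.
Depth of wear h = V/A = 1.687e-11 / 7.903e-04 = 2.135e-08 m.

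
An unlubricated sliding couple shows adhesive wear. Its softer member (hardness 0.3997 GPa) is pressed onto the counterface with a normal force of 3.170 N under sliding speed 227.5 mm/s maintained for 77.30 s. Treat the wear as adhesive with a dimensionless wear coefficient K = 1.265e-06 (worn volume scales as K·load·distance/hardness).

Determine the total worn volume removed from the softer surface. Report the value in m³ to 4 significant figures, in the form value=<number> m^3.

value=1.764e-13 m^3

The intermediates are displayed rounded — each operation keeps full precision. Rounded once at the end, at four significant digits.
Sliding speed v = 227.5 mm/s = 0.2275 m/s. Distance L = v·t = 0.2275 m/s × 77.30 s = 17.59 m.
Hardness H = 0.3997 GPa = 3.997e+08 Pa.
Restated in SI base units: W = 3.170 N, H = 3.997e+08 Pa, K = 1.265e-06.
Volume removed: V = K·W·L/H = 1.265e-06 · 3.170 · 17.59 / 3.997e+08 = 1.764e-13 m³.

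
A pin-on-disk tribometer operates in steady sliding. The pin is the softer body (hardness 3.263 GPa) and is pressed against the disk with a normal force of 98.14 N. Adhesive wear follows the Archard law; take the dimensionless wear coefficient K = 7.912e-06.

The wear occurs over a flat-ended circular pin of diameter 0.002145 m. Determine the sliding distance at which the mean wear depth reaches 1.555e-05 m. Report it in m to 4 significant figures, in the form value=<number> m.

value=236.1 m

Each operation maintains full float precision; the intermediates are shown rounded. Rounded once at the end to four significant digits.
Hardness H = 3.263 GPa = 3.263e+09 Pa.
Contact area A = π·d²/4 = π·(0.002145 m)²/4 = 3.614e-06 m².
Expressed in SI base units: W = 98.14 N, H = 3.263e+09 Pa, K = 7.912e-06.
Volume at the limit: V_lim = h_lim·A = 1.555e-05 · 3.614e-06 = 5.619e-11 m³.
Sliding life L = V_lim·H/(K·W) = 5.619e-11 · 3.263e+09 / (7.912e-06 · 98.14) = 236.1 m.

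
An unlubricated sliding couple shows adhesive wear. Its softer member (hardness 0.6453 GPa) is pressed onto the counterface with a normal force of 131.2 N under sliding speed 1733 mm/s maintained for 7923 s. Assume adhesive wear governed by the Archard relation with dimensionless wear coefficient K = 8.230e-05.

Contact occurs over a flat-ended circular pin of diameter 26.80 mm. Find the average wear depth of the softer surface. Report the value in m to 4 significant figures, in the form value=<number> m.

value=4.073e-04 m

Intermediates are displayed rounded, and all arithmetic holds full float precision. Rounded just once to four significant figures.
Convert: Sliding speed v = 1733 mm/s = 1.733 m/s. Total distance L = v·t = 1.733 m/s × 7923 s = 1.373e+04 m.
Convert: Hardness H = 0.6453 GPa = 6.453e+08 Pa.
Convert: Pin diameter d = 26.80 mm = 0.02680 m. Contact area A = π·d²/4 = π·(0.02680 m)²/4 = 5.641e-04 m².
Working in SI base units: W = 131.2 N, H = 6.453e+08 Pa, K = 8.230e-05.
Wear volume V = K·W·L/H = 8.230e-05 · 131.2 · 1.373e+04 / 6.453e+08 = 2.298e-07 m³.
Mean wear depth h = V/A = 2.298e-07 / 5.641e-04 = 4.073e-04 m.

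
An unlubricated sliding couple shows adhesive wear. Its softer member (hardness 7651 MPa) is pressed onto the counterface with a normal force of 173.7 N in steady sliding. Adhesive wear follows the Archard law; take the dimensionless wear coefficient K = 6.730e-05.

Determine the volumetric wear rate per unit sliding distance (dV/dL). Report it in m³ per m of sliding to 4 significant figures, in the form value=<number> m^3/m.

value=1.528e-12 m^3/m

Intermediate values appear rounded. All working math maintains full precision. Rounded just once, at 4 significant figures.
Convert: Hardness H = 7651 MPa = 7.651e+09 Pa.
Restated in SI base units: W = 173.7 N, H = 7.651e+09 Pa, K = 6.730e-05.
Rate of wear dV/dL = K·W/H, per unit distance: 6.730e-05 · 173.7 / 7.651e+09 = 1.528e-12 m³/m.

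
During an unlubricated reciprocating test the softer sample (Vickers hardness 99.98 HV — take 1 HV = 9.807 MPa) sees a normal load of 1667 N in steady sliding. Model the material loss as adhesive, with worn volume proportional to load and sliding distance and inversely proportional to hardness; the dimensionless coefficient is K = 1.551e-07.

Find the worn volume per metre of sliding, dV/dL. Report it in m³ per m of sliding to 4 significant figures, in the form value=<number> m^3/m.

Intermediates are printed rounded, and the algebra carries full float precision, and a single final rounding, at four significant figures.
Hardness H = 99.98 HV × 9.807 MPa/HV = 980.5 MPa = 9.805e+08 Pa.
As SI base values: W = 1667 N, H = 9.805e+08 Pa, K = 1.551e-07.
Sliding wear rate dV/dL = K·W/H (independent of L): 1.551e-07 · 1667 / 9.805e+08 = 2.637e-13 m³/m.

value=2.637e-13 m^3/m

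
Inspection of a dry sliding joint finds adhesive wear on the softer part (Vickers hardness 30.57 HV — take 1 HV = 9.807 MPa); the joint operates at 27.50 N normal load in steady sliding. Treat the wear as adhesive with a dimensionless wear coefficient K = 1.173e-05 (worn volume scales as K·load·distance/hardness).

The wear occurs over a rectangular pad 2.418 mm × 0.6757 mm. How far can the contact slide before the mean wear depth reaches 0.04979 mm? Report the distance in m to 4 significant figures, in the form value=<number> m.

value=75.61 m

All working math maintains exact precision — intermediates are printed rounded, and one final rounding, at four significant figures.
Convert: Hardness H = 30.57 HV × 9.807 MPa/HV = 299.8 MPa = 2.998e+08 Pa.
Convert: Pad sides 2.418 mm × 0.6757 mm = 2.418e-03 m × 6.757e-04 m. Contact area A = 2.418e-03 m × 6.757e-04 m = 1.634e-06 m².
Convert: Depth limit h_lim = 0.04979 mm = 4.979e-05 m.
Expressed in SI base units: W = 27.50 N, H = 2.998e+08 Pa, K = 1.173e-05.
Volume at the limit: V_lim = h_lim·A = 4.979e-05 · 1.634e-06 = 8.135e-11 m³.
Sliding life L = V_lim·H/(K·W) = 8.135e-11 · 2.998e+08 / (1.173e-05 · 27.50) = 75.61 m.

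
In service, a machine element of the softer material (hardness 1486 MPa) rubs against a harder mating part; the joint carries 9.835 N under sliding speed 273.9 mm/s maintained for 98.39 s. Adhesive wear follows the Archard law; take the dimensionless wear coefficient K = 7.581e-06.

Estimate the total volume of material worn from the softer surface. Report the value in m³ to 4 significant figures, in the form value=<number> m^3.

Every step keeps full float precision. Intermediates are shown rounded, and rounded once at the end to four significant figures.
Sliding speed v = 273.9 mm/s = 0.2739 m/s. Sliding distance L = v·t = 0.2739 m/s × 98.39 s = 26.95 m.
Hardness H = 1486 MPa = 1.486e+09 Pa.
Expressed in SI base units: W = 9.835 N, H = 1.486e+09 Pa, K = 7.581e-06.
Worn volume V = K·W·L/H = 7.581e-06 · 9.835 · 26.95 / 1.486e+09 = 1.352e-12 m³.

value=1.352e-12 m^3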